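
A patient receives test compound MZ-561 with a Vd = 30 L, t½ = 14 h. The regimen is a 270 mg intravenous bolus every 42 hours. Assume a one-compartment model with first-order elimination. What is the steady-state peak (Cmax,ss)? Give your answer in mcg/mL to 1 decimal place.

τ = 42 h = 3 half-lives, so f = (1/2)^3 = 0.125.
At steady state, R = 1/(1 − 0.125) = 8/7.
Single-dose peak C₀ = D/Vd = 270/30 = 9 mcg/mL.
Steady-state peak Cmax,ss = C₀·R = 9 × 8/7 ≈ 10.286 mcg/mL.

10.3 mcg/mL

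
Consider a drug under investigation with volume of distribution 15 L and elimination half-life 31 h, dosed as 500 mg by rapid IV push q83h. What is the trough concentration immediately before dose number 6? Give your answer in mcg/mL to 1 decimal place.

f = (1/2)^(τ/t½) = (1/2)^(83/31) ≈ 0.1563.
C₀ = D/Vd = 500/15 ≈ 33.333 mcg/mL.
Before the 6th dose, 5 doses have been given. Superposition: Cmin = C₀·(f + f² + … + f^5).
≈ 33.333 × (0.1563 + 0.0244 + 0.0038 + 0.0006 + 0.0001) ≈ 33.333 × 0.1852 ≈ 6.173 mcg/mL.

6.2 mcg/mL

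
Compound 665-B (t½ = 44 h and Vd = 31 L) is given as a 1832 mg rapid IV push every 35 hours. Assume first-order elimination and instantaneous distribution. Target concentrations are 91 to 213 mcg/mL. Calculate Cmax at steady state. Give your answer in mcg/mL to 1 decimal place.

k = ln2/t½ = ln2/44 ≈ 0.015753 h⁻¹; fraction remaining f = e^(−kτ) = e^(−0.015753×35) ≈ 0.5762.
At steady state, accumulation factor R = 1/(1 − e^(−kτ)) ≈ 2.3596.
Each bolus raises the concentration by D/Vd = 1832/31 ≈ 59.097 mcg/mL.
Cmax,ss = C₀/(1 − f) ≈ 59.097/0.4238 ≈ 139.445 mcg/mL.
Peak 139.4 mcg/mL vs MTC 213 mcg/mL: below toxic threshold.

139.4 mcg/mL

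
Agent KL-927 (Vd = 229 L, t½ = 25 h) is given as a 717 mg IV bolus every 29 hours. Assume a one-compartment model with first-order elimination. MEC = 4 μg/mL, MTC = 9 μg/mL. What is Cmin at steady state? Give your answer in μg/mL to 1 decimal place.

2.5 μg/mL

Over one 29-h interval, 29/25 ≈ 1.16 half-lives elapse, leaving f ≈ 0.4475 of each dose.
Single-dose peak C₀ = D/Vd = 717/229 ≈ 3.131 μg/mL.
Steady-state trough Cmin,ss = C₀·f/(1−f) ≈ 3.131 × 0.4475/0.5525 ≈ 2.536 μg/mL.
Trough 2.5 μg/mL vs MEC 4 μg/mL: subtherapeutic.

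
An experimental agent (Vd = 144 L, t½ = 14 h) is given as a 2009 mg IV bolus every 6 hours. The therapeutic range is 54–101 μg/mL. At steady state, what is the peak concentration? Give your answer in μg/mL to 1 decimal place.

54.3 μg/mL

k = ln2/t½ = ln2/14 ≈ 0.049511 h⁻¹; fraction remaining f = e^(−kτ) = e^(−0.049511×6) ≈ 0.7430.
At steady state, accumulation factor R = 1/(1 − e^(−kτ)) ≈ 3.8911.
Single-dose peak C₀ = D/Vd = 2009/144 ≈ 13.951 μg/mL.
Steady-state peak Cmax,ss = C₀·R ≈ 13.951 × 3.8911 ≈ 54.285 μg/mL.
Peak 54.3 μg/mL vs MTC 101 μg/mL: below toxic threshold.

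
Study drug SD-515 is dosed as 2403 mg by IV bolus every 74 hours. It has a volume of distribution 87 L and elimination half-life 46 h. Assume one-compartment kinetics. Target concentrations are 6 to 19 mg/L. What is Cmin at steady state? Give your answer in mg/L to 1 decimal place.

τ/t½ = 74/46 ≈ 1.6087, so fraction remaining f = (1/2)^(74/46) ≈ 0.3279.
Single-dose peak C₀ = D/Vd = 2403/87 ≈ 27.621 mg/L.
Steady-state trough Cmin,ss = C₀·f/(1−f) ≈ 27.621 × 0.3279/0.6721 ≈ 13.476 mg/L.
Trough 13.5 mg/L vs MEC 6 mg/L: adequate.

13.5 mg/L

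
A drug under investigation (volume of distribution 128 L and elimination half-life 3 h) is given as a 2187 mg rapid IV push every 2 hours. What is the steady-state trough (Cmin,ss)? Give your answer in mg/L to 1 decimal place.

k = ln2/t½ = ln2/3 ≈ 0.231049 h⁻¹; fraction remaining f = e^(−kτ) = e^(−0.231049×2) ≈ 0.6300.
Single-dose peak C₀ = D/Vd = 2187/128 ≈ 17.086 mg/L.
Steady-state trough Cmin,ss = C₀·f/(1−f) ≈ 17.086 × 0.6300/0.3700 ≈ 29.092 mg/L.

29.1 mg/L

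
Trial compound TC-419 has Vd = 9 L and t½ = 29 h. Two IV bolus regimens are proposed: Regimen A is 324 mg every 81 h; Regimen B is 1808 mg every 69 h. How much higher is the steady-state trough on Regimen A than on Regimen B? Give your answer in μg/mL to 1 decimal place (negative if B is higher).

-41.7 μg/mL

Regimen A: f = (1/2)^(81/29) ≈ 0.1443; Cmin,ss = (324/9)·f/(1−f) ≈ 6.071 μg/mL.
Regimen B: f = (1/2)^(69/29) ≈ 0.1922; Cmin,ss = (1808/9)·f/(1−f) ≈ 47.798 μg/mL.
Difference ≈ 6.071 − 47.798 ≈ -41.727 μg/mL.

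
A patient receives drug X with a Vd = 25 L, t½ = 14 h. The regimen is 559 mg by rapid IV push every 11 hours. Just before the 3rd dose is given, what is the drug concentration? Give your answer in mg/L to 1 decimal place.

20.5 mg/L

f = (1/2)^(τ/t½) = (1/2)^(11/14) ≈ 0.5801.
C₀ = D/Vd = 559/25 ≈ 22.360 mg/L.
Before the 3rd dose, 2 doses have been given. Superposition: Cmin = C₀·(f + f²).
≈ 22.360 × (0.5801 + 0.3365) ≈ 22.360 × 0.9166 ≈ 20.495 mg/L.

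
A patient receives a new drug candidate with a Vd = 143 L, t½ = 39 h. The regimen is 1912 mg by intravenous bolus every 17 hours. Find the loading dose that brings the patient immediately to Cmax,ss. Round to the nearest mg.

f = (1/2)^(17/39) ≈ 0.739234; accumulation ratio R = 1/(1−f) ≈ 3.83486.
Loading dose to hit Cmax,ss on first dose: D_load = D_maint·R ≈ 1912 × 3.83486 ≈ 7332.25 mg.

7332 mg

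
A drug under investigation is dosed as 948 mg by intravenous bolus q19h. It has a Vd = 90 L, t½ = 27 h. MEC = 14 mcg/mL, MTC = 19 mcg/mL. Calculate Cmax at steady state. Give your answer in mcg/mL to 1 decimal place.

27.3 mcg/mL

k = ln2/t½ = ln2/27 ≈ 0.025672 h⁻¹; fraction remaining f = e^(−kτ) = e^(−0.025672×19) ≈ 0.6140.
Accumulation ratio R = 1/(1 − f) ≈ 1/0.3860 ≈ 2.5907.
Each bolus raises the concentration by D/Vd = 948/90 ≈ 10.533 mcg/mL.
Steady-state peak Cmax,ss = C₀·R ≈ 10.533 × 2.5907 ≈ 27.288 mcg/mL.
Peak 27.3 mcg/mL vs MTC 19 mcg/mL: exceeds toxic threshold.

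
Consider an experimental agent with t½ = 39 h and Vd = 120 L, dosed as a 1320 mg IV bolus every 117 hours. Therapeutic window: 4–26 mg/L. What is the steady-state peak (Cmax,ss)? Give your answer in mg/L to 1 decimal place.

τ = 117 h = 3 half-lives, so f = (1/2)^3 = 0.125.
At steady state, R = 1/(1 − 0.125) = 8/7.
Single-dose peak C₀ = D/Vd = 1320/120 = 11 mg/L.
Steady-state peak Cmax,ss = C₀·R = 11 × 8/7 ≈ 12.571 mg/L.
Peak 12.6 mg/L vs MTC 26 mg/L: below toxic threshold.

12.6 mg/L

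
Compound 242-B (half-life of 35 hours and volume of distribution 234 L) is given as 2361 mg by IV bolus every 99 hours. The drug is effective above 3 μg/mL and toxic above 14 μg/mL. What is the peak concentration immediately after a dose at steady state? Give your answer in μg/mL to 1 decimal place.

11.7 μg/mL

τ/t½ = 99/35 ≈ 2.8286, so fraction remaining f = (1/2)^(99/35) ≈ 0.1408.
At steady state, accumulation factor R = 1/(1 − e^(−kτ)) ≈ 1.1639.
Each bolus raises the concentration by D/Vd = 2361/234 ≈ 10.090 μg/mL.
Steady-state peak Cmax,ss = C₀·R ≈ 10.090 × 1.1639 ≈ 11.744 μg/mL.
Peak 11.7 μg/mL vs MTC 14 μg/mL: below toxic threshold.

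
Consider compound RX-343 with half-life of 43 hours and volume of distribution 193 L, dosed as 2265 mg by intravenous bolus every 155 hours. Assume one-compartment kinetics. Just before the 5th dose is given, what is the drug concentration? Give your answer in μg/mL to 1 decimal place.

f = (1/2)^(τ/t½) = (1/2)^(155/43) ≈ 0.0822.
C₀ = D/Vd = 2265/193 ≈ 11.736 μg/mL.
Before the 5th dose, 4 doses have been given. Superposition: Cmin = C₀·(f + f² + … + f^4).
≈ 11.736 × (0.0822 + 0.0068 + 0.0006 + 0.0000) ≈ 11.736 × 0.0896 ≈ 1.052 μg/mL.

1.1 μg/mL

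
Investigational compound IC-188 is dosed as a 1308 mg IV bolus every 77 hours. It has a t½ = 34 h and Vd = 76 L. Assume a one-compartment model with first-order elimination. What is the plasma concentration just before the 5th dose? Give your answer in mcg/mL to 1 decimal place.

f = (1/2)^(τ/t½) = (1/2)^(77/34) ≈ 0.2081.
C₀ = D/Vd = 1308/76 ≈ 17.211 mcg/mL.
Before the 5th dose, 4 doses have been given. Superposition: Cmin = C₀·(f + f² + … + f^4).
≈ 17.211 × (0.2081 + 0.0433 + 0.0090 + 0.0019) ≈ 17.211 × 0.2623 ≈ 4.514 mcg/mL.

4.5 mcg/mL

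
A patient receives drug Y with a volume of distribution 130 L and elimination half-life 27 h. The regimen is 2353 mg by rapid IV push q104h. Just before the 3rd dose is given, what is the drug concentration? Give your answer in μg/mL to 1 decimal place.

f = (1/2)^(τ/t½) = (1/2)^(104/27) ≈ 0.0693.
C₀ = D/Vd = 2353/130 ≈ 18.100 μg/mL.
Before the 3rd dose, 2 doses have been given. Superposition: Cmin = C₀·(f + f²).
≈ 18.100 × (0.0693 + 0.0048) ≈ 18.100 × 0.0741 ≈ 1.341 μg/mL.

1.3 μg/mL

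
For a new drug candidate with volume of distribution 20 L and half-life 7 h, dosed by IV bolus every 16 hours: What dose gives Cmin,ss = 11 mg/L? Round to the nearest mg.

853 mg

τ/t½ = 16/7 ≈ 2.2857, so f = (1/2)^(16/7) ≈ 0.205084.
Cmin,ss = (D/Vd)·f/(1−f), so D = Cmin,ss·Vd·(1−f)/f.
D = 11 × 20 × (1−f)/f ≈ 11 × 20 × 3.87605 ≈ 852.73 mg.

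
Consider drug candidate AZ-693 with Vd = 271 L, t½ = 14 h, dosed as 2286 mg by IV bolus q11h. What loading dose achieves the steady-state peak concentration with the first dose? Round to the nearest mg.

f = (1/2)^(11/14) ≈ 0.580065; accumulation ratio R = 1/(1−f) ≈ 2.38132.
Loading dose to hit Cmax,ss on first dose: D_load = D_maint·R ≈ 2286 × 2.38132 ≈ 5443.70 mg.

5444 mg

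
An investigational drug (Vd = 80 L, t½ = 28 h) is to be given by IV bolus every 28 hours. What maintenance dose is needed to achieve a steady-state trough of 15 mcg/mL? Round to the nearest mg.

τ/t½ = 28/28 ≈ 1, so f = (1/2)^(28/28) ≈ 0.500000.
Cmin,ss = (D/Vd)·f/(1−f), so D = Cmin,ss·Vd·(1−f)/f.
D = 15 × 80 × (1−f)/f ≈ 15 × 80 × 1.00000 ≈ 1200.00 mg.

1200 mg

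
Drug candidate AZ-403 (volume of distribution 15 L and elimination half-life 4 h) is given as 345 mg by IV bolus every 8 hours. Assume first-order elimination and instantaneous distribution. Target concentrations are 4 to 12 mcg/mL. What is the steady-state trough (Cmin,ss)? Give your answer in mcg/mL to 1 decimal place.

The dosing interval is 2 half-lives, so f = 2^(−2) = 0.25.
Accumulation ratio R = 1/(1 − f) = 1/0.75 = 4/3.
Single-dose peak C₀ = D/Vd = 345/15 = 23 mcg/mL.
Steady-state peak Cmax,ss = C₀·R = 23 × 4/3 ≈ 30.667 mcg/mL.
Steady-state trough Cmin,ss = Cmax,ss·f ≈ 30.667 × 0.25 ≈ 7.667 mcg/mL.
Trough 7.7 mcg/mL vs MEC 4 mcg/mL: adequate.

7.7 mcg/mL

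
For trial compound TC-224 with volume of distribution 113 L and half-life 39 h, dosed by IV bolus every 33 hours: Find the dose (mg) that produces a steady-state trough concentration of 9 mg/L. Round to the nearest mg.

τ/t½ = 33/39 ≈ 0.84615, so f = (1/2)^(33/39) ≈ 0.556266.
Cmin,ss = (D/Vd)·f/(1−f), so D = Cmin,ss·Vd·(1−f)/f.
D = 9 × 113 × (1−f)/f ≈ 9 × 113 × 0.79770 ≈ 811.26 mg.

811 mg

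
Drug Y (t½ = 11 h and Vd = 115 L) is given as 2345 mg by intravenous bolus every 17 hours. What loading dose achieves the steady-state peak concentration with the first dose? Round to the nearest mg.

3567 mg

f = (1/2)^(17/11) ≈ 0.342588; accumulation ratio R = 1/(1−f) ≈ 1.52112.
Loading dose to hit Cmax,ss on first dose: D_load = D_maint·R ≈ 2345 × 1.52112 ≈ 3567.03 mg.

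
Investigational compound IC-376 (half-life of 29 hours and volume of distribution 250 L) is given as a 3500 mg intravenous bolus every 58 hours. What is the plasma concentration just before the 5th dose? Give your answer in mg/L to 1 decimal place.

4.6 mg/L

f = (1/2)^(τ/t½) = (1/2)^(58/29) ≈ 0.2500.
C₀ = D/Vd = 3500/250 ≈ 14.000 mg/L.
Before the 5th dose, 4 doses have been given. Superposition: Cmin = C₀·(f + f² + … + f^4).
≈ 14.000 × (0.2500 + 0.0625 + 0.0156 + 0.0039) ≈ 14.000 × 0.3320 ≈ 4.648 mg/L.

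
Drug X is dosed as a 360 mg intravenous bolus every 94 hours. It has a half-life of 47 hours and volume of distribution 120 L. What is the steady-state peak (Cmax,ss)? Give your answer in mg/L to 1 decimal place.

4.0 mg/L

τ = 94 h = 2 half-lives, so f = (1/2)^2 = 0.25.
At steady state, R = 1/(1 − 0.25) = 4/3.
Single-dose peak C₀ = D/Vd = 360/120 = 3 mg/L.
Steady-state peak Cmax,ss = C₀·R = 3 × 4/3 ≈ 4.000 mg/L.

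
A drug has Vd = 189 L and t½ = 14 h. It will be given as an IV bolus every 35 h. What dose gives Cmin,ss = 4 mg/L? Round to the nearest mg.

τ/t½ = 35/14 ≈ 2.5, so f = (1/2)^(35/14) ≈ 0.176777.
Cmin,ss = (D/Vd)·f/(1−f), so D = Cmin,ss·Vd·(1−f)/f.
D = 4 × 189 × (1−f)/f ≈ 4 × 189 × 4.65684 ≈ 3520.57 mg.

3521 mg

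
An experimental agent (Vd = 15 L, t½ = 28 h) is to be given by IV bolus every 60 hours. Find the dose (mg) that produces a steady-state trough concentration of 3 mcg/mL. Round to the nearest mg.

154 mg

τ/t½ = 60/28 ≈ 2.1429, so f = (1/2)^(60/28) ≈ 0.226431.
Cmin,ss = (D/Vd)·f/(1−f), so D = Cmin,ss·Vd·(1−f)/f.
D = 3 × 15 × (1−f)/f ≈ 3 × 15 × 3.41636 ≈ 153.74 mg.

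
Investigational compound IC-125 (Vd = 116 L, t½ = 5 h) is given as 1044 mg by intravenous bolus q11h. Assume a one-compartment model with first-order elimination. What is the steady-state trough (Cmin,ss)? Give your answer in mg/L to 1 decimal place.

2.5 mg/L

Over one 11-h interval, 11/5 ≈ 2.2 half-lives elapse, leaving f ≈ 0.2176 of each dose.
Single-dose peak C₀ = D/Vd = 1044/116 ≈ 9.000 mg/L.
Steady-state trough Cmin,ss = C₀·f/(1−f) ≈ 9.000 × 0.2176/0.7824 ≈ 2.503 mg/L.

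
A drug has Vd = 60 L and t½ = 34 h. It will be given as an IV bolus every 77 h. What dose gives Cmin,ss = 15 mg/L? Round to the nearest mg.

τ/t½ = 77/34 ≈ 2.2647, so f = (1/2)^(77/34) ≈ 0.208092.
Cmin,ss = (D/Vd)·f/(1−f), so D = Cmin,ss·Vd·(1−f)/f.
D = 15 × 60 × (1−f)/f ≈ 15 × 60 × 3.80557 ≈ 3425.01 mg.

3425 mg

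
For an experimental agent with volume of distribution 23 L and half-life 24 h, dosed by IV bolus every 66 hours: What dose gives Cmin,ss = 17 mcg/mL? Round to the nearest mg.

2239 mg

τ/t½ = 66/24 ≈ 2.75, so f = (1/2)^(66/24) ≈ 0.148651.
Cmin,ss = (D/Vd)·f/(1−f), so D = Cmin,ss·Vd·(1−f)/f.
D = 17 × 23 × (1−f)/f ≈ 17 × 23 × 5.72717 ≈ 2239.32 mg.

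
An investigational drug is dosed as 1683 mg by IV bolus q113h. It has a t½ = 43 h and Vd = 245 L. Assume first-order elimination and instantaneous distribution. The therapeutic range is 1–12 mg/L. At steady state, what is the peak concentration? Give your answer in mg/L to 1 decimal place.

Over one 113-h interval, 113/43 ≈ 2.6279 half-lives elapse, leaving f ≈ 0.1618 of each dose.
Accumulation ratio R = 1/(1 − f) ≈ 1/0.8382 ≈ 1.1930.
Each bolus raises the concentration by D/Vd = 1683/245 ≈ 6.869 mg/L.
Cmax,ss = C₀/(1 − f) ≈ 6.869/0.8382 ≈ 8.195 mg/L.
Peak 8.2 mg/L vs MTC 12 mg/L: below toxic threshold.

8.2 mg/L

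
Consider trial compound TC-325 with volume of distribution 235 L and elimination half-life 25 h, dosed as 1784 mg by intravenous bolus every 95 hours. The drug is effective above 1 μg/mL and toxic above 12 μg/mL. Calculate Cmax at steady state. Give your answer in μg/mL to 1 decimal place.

k = ln2/t½ = ln2/25 ≈ 0.027726 h⁻¹; fraction remaining f = e^(−kτ) = e^(−0.027726×95) ≈ 0.0718.
At steady state, accumulation factor R = 1/(1 − e^(−kτ)) ≈ 1.0774.
Single-dose peak C₀ = D/Vd = 1784/235 ≈ 7.591 μg/mL.
Cmax,ss = C₀/(1 − f) ≈ 7.591/0.9282 ≈ 8.178 μg/mL.
Peak 8.2 μg/mL vs MTC 12 μg/mL: below toxic threshold.

8.2 μg/mL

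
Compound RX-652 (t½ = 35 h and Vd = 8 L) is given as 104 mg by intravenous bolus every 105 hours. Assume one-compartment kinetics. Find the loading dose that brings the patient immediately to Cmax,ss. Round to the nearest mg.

f = (1/2)^(105/35) ≈ 0.125000; accumulation ratio R = 1/(1−f) ≈ 1.14286.
Loading dose to hit Cmax,ss on first dose: D_load = D_maint·R ≈ 104 × 1.14286 ≈ 118.86 mg.

119 mg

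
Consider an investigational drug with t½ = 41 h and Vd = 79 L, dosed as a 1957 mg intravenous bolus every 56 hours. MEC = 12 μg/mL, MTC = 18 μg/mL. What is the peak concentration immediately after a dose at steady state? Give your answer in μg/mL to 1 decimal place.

40.5 μg/mL

Over one 56-h interval, 56/41 ≈ 1.3659 half-lives elapse, leaving f ≈ 0.3880 of each dose.
At steady state, accumulation factor R = 1/(1 − e^(−kτ)) ≈ 1.6340.
Each bolus raises the concentration by D/Vd = 1957/79 ≈ 24.772 μg/mL.
Steady-state peak Cmax,ss = C₀·R ≈ 24.772 × 1.6340 ≈ 40.477 μg/mL.
Peak 40.5 μg/mL vs MTC 18 μg/mL: exceeds toxic threshold.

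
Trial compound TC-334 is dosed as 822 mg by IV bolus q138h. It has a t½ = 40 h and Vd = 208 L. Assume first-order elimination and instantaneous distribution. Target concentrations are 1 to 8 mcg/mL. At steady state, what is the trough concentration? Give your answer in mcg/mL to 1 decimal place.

0.4 mcg/mL

τ/t½ = 138/40 ≈ 3.45, so fraction remaining f = (1/2)^(138/40) ≈ 0.0915.
Each bolus raises the concentration by D/Vd = 822/208 ≈ 3.952 mcg/mL.
Steady-state trough Cmin,ss = C₀·f/(1−f) ≈ 3.952 × 0.0915/0.9085 ≈ 0.398 mcg/mL.
Trough 0.4 mcg/mL vs MEC 1 mcg/mL: subtherapeutic.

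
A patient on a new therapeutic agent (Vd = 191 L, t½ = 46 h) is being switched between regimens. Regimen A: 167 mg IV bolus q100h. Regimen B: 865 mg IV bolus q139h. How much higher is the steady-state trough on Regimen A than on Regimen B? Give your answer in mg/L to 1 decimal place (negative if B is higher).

Regimen A: f = (1/2)^(100/46) ≈ 0.2216; Cmin,ss = (167/191)·f/(1−f) ≈ 0.249 mg/L.
Regimen B: f = (1/2)^(139/46) ≈ 0.1231; Cmin,ss = (865/191)·f/(1−f) ≈ 0.636 mg/L.
Difference ≈ 0.249 − 0.636 ≈ -0.387 mg/L.

-0.4 mg/L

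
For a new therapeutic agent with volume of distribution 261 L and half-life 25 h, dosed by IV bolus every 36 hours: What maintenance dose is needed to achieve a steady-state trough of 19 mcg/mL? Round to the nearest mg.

τ/t½ = 36/25 ≈ 1.44, so f = (1/2)^(36/25) ≈ 0.368567.
Cmin,ss = (D/Vd)·f/(1−f), so D = Cmin,ss·Vd·(1−f)/f.
D = 19 × 261 × (1−f)/f ≈ 19 × 261 × 1.71321 ≈ 8495.81 mg.

8496 mg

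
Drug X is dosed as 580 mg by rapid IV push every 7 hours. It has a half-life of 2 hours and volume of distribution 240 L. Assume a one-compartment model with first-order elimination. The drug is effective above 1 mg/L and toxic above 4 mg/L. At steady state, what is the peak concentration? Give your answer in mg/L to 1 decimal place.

Over one 7-h interval, 7/2 ≈ 3.5 half-lives elapse, leaving f ≈ 0.0884 of each dose.
At steady state, accumulation factor R = 1/(1 − e^(−kτ)) ≈ 1.0970.
Each bolus raises the concentration by D/Vd = 580/240 ≈ 2.417 mg/L.
Steady-state peak Cmax,ss = C₀·R ≈ 2.417 × 1.0970 ≈ 2.651 mg/L.
Peak 2.7 mg/L vs MTC 4 mg/L: below toxic threshold.

2.7 mg/L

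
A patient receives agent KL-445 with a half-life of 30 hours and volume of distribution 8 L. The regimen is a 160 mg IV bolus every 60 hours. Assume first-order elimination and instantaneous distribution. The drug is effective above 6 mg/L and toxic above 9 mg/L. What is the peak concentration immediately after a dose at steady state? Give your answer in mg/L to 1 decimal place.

26.7 mg/L

The dosing interval is 2 half-lives, so f = 2^(−2) = 0.25.
Accumulation ratio R = 1/(1 − f) = 1/0.75 = 4/3.
Single-dose peak C₀ = D/Vd = 160/8 = 20 mg/L.
Steady-state peak Cmax,ss = C₀·R = 20 × 4/3 ≈ 26.667 mg/L.
Peak 26.7 mg/L vs MTC 9 mg/L: exceeds toxic threshold.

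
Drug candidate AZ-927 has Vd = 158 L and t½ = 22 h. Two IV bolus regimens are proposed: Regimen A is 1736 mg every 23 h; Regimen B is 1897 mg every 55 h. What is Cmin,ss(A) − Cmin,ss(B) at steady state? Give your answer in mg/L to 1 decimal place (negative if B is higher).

Regimen A: f = (1/2)^(23/22) ≈ 0.4845; Cmin,ss = (1736/158)·f/(1−f) ≈ 10.327 mg/L.
Regimen B: f = (1/2)^(55/22) ≈ 0.1768; Cmin,ss = (1897/158)·f/(1−f) ≈ 2.579 mg/L.
Difference ≈ 10.327 − 2.579 ≈ 7.748 mg/L.

7.7 mg/L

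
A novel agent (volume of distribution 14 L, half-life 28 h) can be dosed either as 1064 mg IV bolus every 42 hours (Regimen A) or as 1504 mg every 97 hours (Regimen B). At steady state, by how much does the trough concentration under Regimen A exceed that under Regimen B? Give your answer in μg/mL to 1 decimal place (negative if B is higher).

Regimen A: f = (1/2)^(42/28) ≈ 0.3536; Cmin,ss = (1064/14)·f/(1−f) ≈ 41.574 μg/mL.
Regimen B: f = (1/2)^(97/28) ≈ 0.0906; Cmin,ss = (1504/14)·f/(1−f) ≈ 10.703 μg/mL.
Difference ≈ 41.574 − 10.703 ≈ 30.871 μg/mL.

30.9 μg/mL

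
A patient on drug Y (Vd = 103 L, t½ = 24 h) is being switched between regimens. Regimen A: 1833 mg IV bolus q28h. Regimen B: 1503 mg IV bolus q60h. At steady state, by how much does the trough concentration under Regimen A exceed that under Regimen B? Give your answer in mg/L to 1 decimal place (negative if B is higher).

Regimen A: f = (1/2)^(28/24) ≈ 0.4454; Cmin,ss = (1833/103)·f/(1−f) ≈ 14.292 mg/L.
Regimen B: f = (1/2)^(60/24) ≈ 0.1768; Cmin,ss = (1503/103)·f/(1−f) ≈ 3.134 mg/L.
Difference ≈ 14.292 − 3.134 ≈ 11.158 mg/L.

11.2 mg/L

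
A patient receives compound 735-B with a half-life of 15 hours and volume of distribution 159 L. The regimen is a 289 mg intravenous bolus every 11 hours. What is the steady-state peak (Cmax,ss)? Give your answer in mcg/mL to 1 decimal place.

4.6 mcg/mL

τ/t½ = 11/15 ≈ 0.73333, so fraction remaining f = (1/2)^(11/15) ≈ 0.6015.
At steady state, accumulation factor R = 1/(1 − e^(−kτ)) ≈ 2.5094.
Each bolus raises the concentration by D/Vd = 289/159 ≈ 1.818 mcg/mL.
Steady-state peak Cmax,ss = C₀·R ≈ 1.818 × 2.5094 ≈ 4.562 mcg/mL.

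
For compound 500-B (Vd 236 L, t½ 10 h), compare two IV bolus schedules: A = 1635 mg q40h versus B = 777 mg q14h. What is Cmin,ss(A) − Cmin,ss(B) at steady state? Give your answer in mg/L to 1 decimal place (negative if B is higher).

Regimen A: f = (1/2)^(40/10) ≈ 0.0625; Cmin,ss = (1635/236)·f/(1−f) ≈ 0.462 mg/L.
Regimen B: f = (1/2)^(14/10) ≈ 0.3789; Cmin,ss = (777/236)·f/(1−f) ≈ 2.009 mg/L.
Difference ≈ 0.462 − 2.009 ≈ -1.547 mg/L.

-1.5 mg/L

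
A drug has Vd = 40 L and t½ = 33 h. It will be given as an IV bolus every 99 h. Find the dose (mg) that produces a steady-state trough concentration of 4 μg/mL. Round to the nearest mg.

1120 mg

τ/t½ = 99/33 ≈ 3, so f = (1/2)^(99/33) ≈ 0.125000.
Cmin,ss = (D/Vd)·f/(1−f), so D = Cmin,ss·Vd·(1−f)/f.
D = 4 × 40 × (1−f)/f ≈ 4 × 40 × 7.00000 ≈ 1120.00 mg.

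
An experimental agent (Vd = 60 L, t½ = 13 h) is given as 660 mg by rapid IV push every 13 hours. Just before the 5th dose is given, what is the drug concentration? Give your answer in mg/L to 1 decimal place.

10.3 mg/L

f = (1/2)^(τ/t½) = (1/2)^(13/13) ≈ 0.5000.
C₀ = D/Vd = 660/60 ≈ 11.000 mg/L.
Before the 5th dose, 4 doses have been given. Superposition: Cmin = C₀·(f + f² + … + f^4).
≈ 11.000 × (0.5000 + 0.2500 + 0.1250 + 0.0625) ≈ 11.000 × 0.9375 ≈ 10.312 mg/L.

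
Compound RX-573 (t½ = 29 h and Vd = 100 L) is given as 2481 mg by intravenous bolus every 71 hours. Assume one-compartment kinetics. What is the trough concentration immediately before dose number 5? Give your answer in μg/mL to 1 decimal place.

f = (1/2)^(τ/t½) = (1/2)^(71/29) ≈ 0.1832.
C₀ = D/Vd = 2481/100 ≈ 24.810 μg/mL.
Before the 5th dose, 4 doses have been given. Superposition: Cmin = C₀·(f + f² + … + f^4).
≈ 24.810 × (0.1832 + 0.0336 + 0.0061 + 0.0011) ≈ 24.810 × 0.2240 ≈ 5.557 μg/mL.

5.6 μg/mL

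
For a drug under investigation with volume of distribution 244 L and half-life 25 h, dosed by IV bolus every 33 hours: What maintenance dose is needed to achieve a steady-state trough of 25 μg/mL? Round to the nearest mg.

9130 mg

τ/t½ = 33/25 ≈ 1.32, so f = (1/2)^(33/25) ≈ 0.400535.
Cmin,ss = (D/Vd)·f/(1−f), so D = Cmin,ss·Vd·(1−f)/f.
D = 25 × 244 × (1−f)/f ≈ 25 × 244 × 1.49666 ≈ 9129.63 mg.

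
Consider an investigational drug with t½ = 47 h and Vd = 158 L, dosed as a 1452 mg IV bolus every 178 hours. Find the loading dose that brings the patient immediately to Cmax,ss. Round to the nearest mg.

f = (1/2)^(178/47) ≈ 0.072432; accumulation ratio R = 1/(1−f) ≈ 1.07809.
Loading dose to hit Cmax,ss on first dose: D_load = D_maint·R ≈ 1452 × 1.07809 ≈ 1565.39 mg.

1565 mg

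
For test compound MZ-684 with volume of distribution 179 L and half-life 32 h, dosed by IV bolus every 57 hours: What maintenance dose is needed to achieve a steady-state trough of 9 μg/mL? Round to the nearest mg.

3926 mg

τ/t½ = 57/32 ≈ 1.7812, so f = (1/2)^(57/32) ≈ 0.290931.
Cmin,ss = (D/Vd)·f/(1−f), so D = Cmin,ss·Vd·(1−f)/f.
D = 9 × 179 × (1−f)/f ≈ 9 × 179 × 2.43724 ≈ 3926.39 mg.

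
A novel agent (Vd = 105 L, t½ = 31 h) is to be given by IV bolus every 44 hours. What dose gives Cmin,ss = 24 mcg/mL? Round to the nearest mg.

τ/t½ = 44/31 ≈ 1.4194, so f = (1/2)^(44/31) ≈ 0.373879.
Cmin,ss = (D/Vd)·f/(1−f), so D = Cmin,ss·Vd·(1−f)/f.
D = 24 × 105 × (1−f)/f ≈ 24 × 105 × 1.67466 ≈ 4220.14 mg.

4220 mg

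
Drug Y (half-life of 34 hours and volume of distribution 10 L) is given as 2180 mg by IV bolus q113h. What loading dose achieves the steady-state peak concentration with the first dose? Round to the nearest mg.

2422 mg

f = (1/2)^(113/34) ≈ 0.099889; accumulation ratio R = 1/(1−f) ≈ 1.11097.
Loading dose to hit Cmax,ss on first dose: D_load = D_maint·R ≈ 2180 × 1.11097 ≈ 2421.91 mg.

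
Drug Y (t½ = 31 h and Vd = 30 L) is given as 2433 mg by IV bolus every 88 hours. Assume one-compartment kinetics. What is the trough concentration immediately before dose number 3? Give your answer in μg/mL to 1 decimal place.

f = (1/2)^(τ/t½) = (1/2)^(88/31) ≈ 0.1398.
C₀ = D/Vd = 2433/30 ≈ 81.100 μg/mL.
Before the 3rd dose, 2 doses have been given. Superposition: Cmin = C₀·(f + f²).
≈ 81.100 × (0.1398 + 0.0195) ≈ 81.100 × 0.1593 ≈ 12.919 μg/mL.

12.9 μg/mL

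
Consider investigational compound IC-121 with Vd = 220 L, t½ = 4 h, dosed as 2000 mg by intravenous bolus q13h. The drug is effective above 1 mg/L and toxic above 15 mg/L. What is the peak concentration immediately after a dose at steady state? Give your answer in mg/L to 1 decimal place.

10.2 mg/L

k = ln2/t½ = ln2/4 ≈ 0.173287 h⁻¹; fraction remaining f = e^(−kτ) = e^(−0.173287×13) ≈ 0.1051.
Accumulation ratio R = 1/(1 − f) ≈ 1/0.8949 ≈ 1.1174.
Single-dose peak C₀ = D/Vd = 2000/220 ≈ 9.091 mg/L.
Cmax,ss = C₀/(1 − f) ≈ 9.091/0.8949 ≈ 10.159 mg/L.
Peak 10.2 mg/L vs MTC 15 mg/L: below toxic threshold.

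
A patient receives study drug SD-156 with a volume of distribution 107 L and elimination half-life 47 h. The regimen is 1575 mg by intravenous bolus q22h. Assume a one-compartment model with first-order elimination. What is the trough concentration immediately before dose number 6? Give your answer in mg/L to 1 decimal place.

f = (1/2)^(τ/t½) = (1/2)^(22/47) ≈ 0.7229.
C₀ = D/Vd = 1575/107 ≈ 14.720 mg/L.
Before the 6th dose, 5 doses have been given. Superposition: Cmin = C₀·(f + f² + … + f^5).
≈ 14.720 × (0.7229 + 0.5226 + 0.3778 + 0.2731 + 0.1974) ≈ 14.720 × 2.0938 ≈ 30.821 mg/L.

30.8 mg/L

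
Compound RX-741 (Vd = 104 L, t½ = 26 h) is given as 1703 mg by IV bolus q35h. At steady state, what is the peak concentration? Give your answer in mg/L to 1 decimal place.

τ/t½ = 35/26 ≈ 1.3462, so fraction remaining f = (1/2)^(35/26) ≈ 0.3933.
Accumulation ratio R = 1/(1 − f) ≈ 1/0.6067 ≈ 1.6483.
Single-dose peak C₀ = D/Vd = 1703/104 ≈ 16.375 mg/L.
Steady-state peak Cmax,ss = C₀·R ≈ 16.375 × 1.6483 ≈ 26.991 mg/L.

27.0 mg/L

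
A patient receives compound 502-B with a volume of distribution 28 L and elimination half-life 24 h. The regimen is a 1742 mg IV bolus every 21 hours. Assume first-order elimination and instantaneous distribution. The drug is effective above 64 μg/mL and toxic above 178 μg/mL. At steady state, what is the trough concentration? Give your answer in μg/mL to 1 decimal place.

τ/t½ = 21/24 ≈ 0.875, so fraction remaining f = (1/2)^(21/24) ≈ 0.5453.
At steady state, accumulation factor R = 1/(1 − e^(−kτ)) ≈ 2.1993.
Each bolus raises the concentration by D/Vd = 1742/28 ≈ 62.214 μg/mL.
Steady-state peak Cmax,ss = C₀·R ≈ 62.214 × 2.1993 ≈ 136.827 μg/mL.
Steady-state trough Cmin,ss = Cmax,ss·f ≈ 136.827 × 0.5453 ≈ 74.612 μg/mL.
Trough 74.6 μg/mL vs MEC 64 μg/mL: adequate.

74.6 μg/mL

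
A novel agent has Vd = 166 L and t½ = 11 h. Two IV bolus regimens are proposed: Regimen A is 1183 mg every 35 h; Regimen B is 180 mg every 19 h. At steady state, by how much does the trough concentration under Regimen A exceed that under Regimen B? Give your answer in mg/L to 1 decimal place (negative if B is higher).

0.4 mg/L

Regimen A: f = (1/2)^(35/11) ≈ 0.1102; Cmin,ss = (1183/166)·f/(1−f) ≈ 0.883 mg/L.
Regimen B: f = (1/2)^(19/11) ≈ 0.3020; Cmin,ss = (180/166)·f/(1−f) ≈ 0.469 mg/L.
Difference ≈ 0.883 − 0.469 ≈ 0.414 mg/L.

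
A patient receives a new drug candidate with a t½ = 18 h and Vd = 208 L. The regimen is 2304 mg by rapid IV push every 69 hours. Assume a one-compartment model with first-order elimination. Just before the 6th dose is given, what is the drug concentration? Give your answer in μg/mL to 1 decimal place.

0.8 μg/mL

f = (1/2)^(τ/t½) = (1/2)^(69/18) ≈ 0.0702.
C₀ = D/Vd = 2304/208 ≈ 11.077 μg/mL.
Before the 6th dose, 5 doses have been given. Superposition: Cmin = C₀·(f + f² + … + f^5).
≈ 11.077 × (0.0702 + 0.0049 + 0.0003 + 0.0000 + 0.0000) ≈ 11.077 × 0.0754 ≈ 0.835 μg/mL.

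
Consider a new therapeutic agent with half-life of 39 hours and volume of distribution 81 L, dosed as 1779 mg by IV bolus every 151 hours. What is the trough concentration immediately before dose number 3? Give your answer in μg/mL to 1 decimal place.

f = (1/2)^(τ/t½) = (1/2)^(151/39) ≈ 0.0683.
C₀ = D/Vd = 1779/81 ≈ 21.963 μg/mL.
Before the 3rd dose, 2 doses have been given. Superposition: Cmin = C₀·(f + f²).
≈ 21.963 × (0.0683 + 0.0047) ≈ 21.963 × 0.0730 ≈ 1.603 μg/mL.

1.6 μg/mL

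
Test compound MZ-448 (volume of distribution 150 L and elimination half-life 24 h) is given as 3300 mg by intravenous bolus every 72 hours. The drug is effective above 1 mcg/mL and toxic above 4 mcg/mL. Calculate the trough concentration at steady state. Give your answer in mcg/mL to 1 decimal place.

The dosing interval is 3 half-lives, so f = 2^(−3) = 0.125.
At steady state, R = 1/(1 − 0.125) = 8/7.
Single-dose peak C₀ = D/Vd = 3300/150 = 22 mcg/mL.
Steady-state peak Cmax,ss = C₀·R = 22 × 8/7 ≈ 25.143 mcg/mL.
Steady-state trough Cmin,ss = Cmax,ss·f ≈ 25.143 × 0.125 ≈ 3.143 mcg/mL.
Trough 3.1 mcg/mL vs MEC 1 mcg/mL: adequate.

3.1 mcg/mL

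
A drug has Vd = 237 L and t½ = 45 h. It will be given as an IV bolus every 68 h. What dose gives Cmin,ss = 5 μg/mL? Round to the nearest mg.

τ/t½ = 68/45 ≈ 1.5111, so f = (1/2)^(68/45) ≈ 0.350841.
Cmin,ss = (D/Vd)·f/(1−f), so D = Cmin,ss·Vd·(1−f)/f.
D = 5 × 237 × (1−f)/f ≈ 5 × 237 × 1.85029 ≈ 2192.59 mg.

2193 mg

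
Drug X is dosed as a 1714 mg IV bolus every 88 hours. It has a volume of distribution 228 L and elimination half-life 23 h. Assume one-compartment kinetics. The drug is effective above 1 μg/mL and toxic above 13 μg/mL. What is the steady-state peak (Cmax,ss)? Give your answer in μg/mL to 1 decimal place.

τ/t½ = 88/23 ≈ 3.8261, so fraction remaining f = (1/2)^(88/23) ≈ 0.0705.
At steady state, accumulation factor R = 1/(1 − e^(−kτ)) ≈ 1.0758.
Each bolus raises the concentration by D/Vd = 1714/228 ≈ 7.518 μg/mL.
Steady-state peak Cmax,ss = C₀·R ≈ 7.518 × 1.0758 ≈ 8.088 μg/mL.
Peak 8.1 μg/mL vs MTC 13 μg/mL: below toxic threshold.

8.1 μg/mL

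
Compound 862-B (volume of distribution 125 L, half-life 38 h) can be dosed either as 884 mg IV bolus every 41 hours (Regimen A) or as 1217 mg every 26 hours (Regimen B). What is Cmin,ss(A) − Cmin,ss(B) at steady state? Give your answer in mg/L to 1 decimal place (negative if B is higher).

-9.7 mg/L

Regimen A: f = (1/2)^(41/38) ≈ 0.4734; Cmin,ss = (884/125)·f/(1−f) ≈ 6.358 mg/L.
Regimen B: f = (1/2)^(26/38) ≈ 0.6223; Cmin,ss = (1217/125)·f/(1−f) ≈ 16.041 mg/L.
Difference ≈ 6.358 − 16.041 ≈ -9.683 mg/L.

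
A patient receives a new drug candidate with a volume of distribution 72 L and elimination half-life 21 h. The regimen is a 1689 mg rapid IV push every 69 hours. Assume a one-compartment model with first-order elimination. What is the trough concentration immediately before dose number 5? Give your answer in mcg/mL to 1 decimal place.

2.7 mcg/mL

f = (1/2)^(τ/t½) = (1/2)^(69/21) ≈ 0.1025.
C₀ = D/Vd = 1689/72 ≈ 23.458 mcg/mL.
Before the 5th dose, 4 doses have been given. Superposition: Cmin = C₀·(f + f² + … + f^4).
≈ 23.458 × (0.1025 + 0.0105 + 0.0011 + 0.0001) ≈ 23.458 × 0.1142 ≈ 2.679 mcg/mL.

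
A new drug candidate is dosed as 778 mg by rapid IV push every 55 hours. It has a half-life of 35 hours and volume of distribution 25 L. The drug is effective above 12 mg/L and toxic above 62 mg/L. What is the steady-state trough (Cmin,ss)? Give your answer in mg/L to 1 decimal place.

k = ln2/t½ = ln2/35 ≈ 0.019804 h⁻¹; fraction remaining f = e^(−kτ) = e^(−0.019804×55) ≈ 0.3365.
Single-dose peak C₀ = D/Vd = 778/25 ≈ 31.120 mg/L.
Steady-state trough Cmin,ss = C₀·f/(1−f) ≈ 31.120 × 0.3365/0.6635 ≈ 15.783 mg/L.
Trough 15.8 mg/L vs MEC 12 mg/L: adequate.

15.8 mg/L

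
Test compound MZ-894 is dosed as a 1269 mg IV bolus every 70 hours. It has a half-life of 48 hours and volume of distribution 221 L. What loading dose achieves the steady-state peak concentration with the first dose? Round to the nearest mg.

f = (1/2)^(70/48) ≈ 0.363913; accumulation ratio R = 1/(1−f) ≈ 1.57211.
Loading dose to hit Cmax,ss on first dose: D_load = D_maint·R ≈ 1269 × 1.57211 ≈ 1995.01 mg.

1995 mg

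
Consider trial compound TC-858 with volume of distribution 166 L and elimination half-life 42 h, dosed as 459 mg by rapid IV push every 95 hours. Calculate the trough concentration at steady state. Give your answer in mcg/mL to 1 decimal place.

0.7 mcg/mL

Over one 95-h interval, 95/42 ≈ 2.2619 half-lives elapse, leaving f ≈ 0.2085 of each dose.
Each bolus raises the concentration by D/Vd = 459/166 ≈ 2.765 mcg/mL.
Steady-state trough Cmin,ss = C₀·f/(1−f) ≈ 2.765 × 0.2085/0.7915 ≈ 0.728 mcg/mL.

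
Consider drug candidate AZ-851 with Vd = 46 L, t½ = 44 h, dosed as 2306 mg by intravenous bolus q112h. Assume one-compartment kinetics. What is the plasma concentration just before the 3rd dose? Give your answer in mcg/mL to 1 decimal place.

f = (1/2)^(τ/t½) = (1/2)^(112/44) ≈ 0.1713.
C₀ = D/Vd = 2306/46 ≈ 50.130 mcg/mL.
Before the 3rd dose, 2 doses have been given. Superposition: Cmin = C₀·(f + f²).
≈ 50.130 × (0.1713 + 0.0293) ≈ 50.130 × 0.2006 ≈ 10.056 mcg/mL.

10.1 mcg/mL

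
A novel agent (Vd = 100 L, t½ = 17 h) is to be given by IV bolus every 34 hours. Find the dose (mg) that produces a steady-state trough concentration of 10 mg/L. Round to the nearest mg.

3000 mg

τ/t½ = 34/17 ≈ 2, so f = (1/2)^(34/17) ≈ 0.250000.
Cmin,ss = (D/Vd)·f/(1−f), so D = Cmin,ss·Vd·(1−f)/f.
D = 10 × 100 × (1−f)/f ≈ 10 × 100 × 3.00000 ≈ 3000.00 mg.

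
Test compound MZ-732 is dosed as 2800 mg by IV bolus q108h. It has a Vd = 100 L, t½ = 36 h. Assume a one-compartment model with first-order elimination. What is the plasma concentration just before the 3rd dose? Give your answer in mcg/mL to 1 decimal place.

f = (1/2)^(τ/t½) = (1/2)^(108/36) ≈ 0.1250.
C₀ = D/Vd = 2800/100 ≈ 28.000 mcg/mL.
Before the 3rd dose, 2 doses have been given. Superposition: Cmin = C₀·(f + f²).
≈ 28.000 × (0.1250 + 0.0156) ≈ 28.000 × 0.1406 ≈ 3.937 mcg/mL.

3.9 mcg/mL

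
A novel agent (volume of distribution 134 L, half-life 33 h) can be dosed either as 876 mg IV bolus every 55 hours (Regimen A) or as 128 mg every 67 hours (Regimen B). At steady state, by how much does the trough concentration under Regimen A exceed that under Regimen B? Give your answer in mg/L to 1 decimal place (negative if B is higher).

Regimen A: f = (1/2)^(55/33) ≈ 0.3150; Cmin,ss = (876/134)·f/(1−f) ≈ 3.006 mg/L.
Regimen B: f = (1/2)^(67/33) ≈ 0.2448; Cmin,ss = (128/134)·f/(1−f) ≈ 0.310 mg/L.
Difference ≈ 3.006 − 0.310 ≈ 2.696 mg/L.

2.7 mg/L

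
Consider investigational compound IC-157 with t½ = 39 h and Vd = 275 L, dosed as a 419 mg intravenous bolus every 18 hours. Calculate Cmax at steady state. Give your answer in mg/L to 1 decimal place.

τ/t½ = 18/39 ≈ 0.46154, so fraction remaining f = (1/2)^(18/39) ≈ 0.7262.
Accumulation ratio R = 1/(1 − f) ≈ 1/0.2738 ≈ 3.6523.
Each bolus raises the concentration by D/Vd = 419/275 ≈ 1.524 mg/L.
Cmax,ss = C₀/(1 − f) ≈ 1.524/0.2738 ≈ 5.566 mg/L.

5.6 mg/L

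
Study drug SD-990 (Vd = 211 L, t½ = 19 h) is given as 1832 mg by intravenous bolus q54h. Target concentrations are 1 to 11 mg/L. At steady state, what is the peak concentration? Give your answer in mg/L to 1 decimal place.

τ/t½ = 54/19 ≈ 2.8421, so fraction remaining f = (1/2)^(54/19) ≈ 0.1395.
At steady state, accumulation factor R = 1/(1 − e^(−kτ)) ≈ 1.1621.
Each bolus raises the concentration by D/Vd = 1832/211 ≈ 8.682 mg/L.
Steady-state peak Cmax,ss = C₀·R ≈ 8.682 × 1.1621 ≈ 10.089 mg/L.
Peak 10.1 mg/L vs MTC 11 mg/L: below toxic threshold.

10.1 mg/L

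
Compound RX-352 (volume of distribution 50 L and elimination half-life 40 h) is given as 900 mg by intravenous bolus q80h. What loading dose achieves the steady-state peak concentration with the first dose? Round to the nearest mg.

1200 mg

f = (1/2)^(80/40) ≈ 0.250000; accumulation ratio R = 1/(1−f) ≈ 1.33333.
Loading dose to hit Cmax,ss on first dose: D_load = D_maint·R ≈ 900 × 1.33333 ≈ 1200.00 mg.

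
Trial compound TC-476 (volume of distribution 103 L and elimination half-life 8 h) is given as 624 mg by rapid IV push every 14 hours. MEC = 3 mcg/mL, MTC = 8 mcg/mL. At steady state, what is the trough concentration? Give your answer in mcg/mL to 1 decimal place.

Over one 14-h interval, 14/8 ≈ 1.75 half-lives elapse, leaving f ≈ 0.2973 of each dose.
At steady state, accumulation factor R = 1/(1 − e^(−kτ)) ≈ 1.4231.
Each bolus raises the concentration by D/Vd = 624/103 ≈ 6.058 mcg/mL.
Steady-state peak Cmax,ss = C₀·R ≈ 6.058 × 1.4231 ≈ 8.621 mcg/mL.
Steady-state trough Cmin,ss = Cmax,ss·f ≈ 8.621 × 0.2973 ≈ 2.563 mcg/mL.
Trough 2.6 mcg/mL vs MEC 3 mcg/mL: subtherapeutic.

2.6 mcg/mL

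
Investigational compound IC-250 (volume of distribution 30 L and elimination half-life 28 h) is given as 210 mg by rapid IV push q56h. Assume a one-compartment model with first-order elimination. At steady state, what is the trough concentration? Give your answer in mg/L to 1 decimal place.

τ = 56 h = 2 half-lives, so f = (1/2)^2 = 0.25.
At steady state, R = 1/(1 − 0.25) = 4/3.
Single-dose peak C₀ = D/Vd = 210/30 = 7 mg/L.
Steady-state peak Cmax,ss = C₀·R = 7 × 4/3 ≈ 9.333 mg/L.
Steady-state trough Cmin,ss = Cmax,ss·f ≈ 9.333 × 0.25 ≈ 2.333 mg/L.

2.3 mg/L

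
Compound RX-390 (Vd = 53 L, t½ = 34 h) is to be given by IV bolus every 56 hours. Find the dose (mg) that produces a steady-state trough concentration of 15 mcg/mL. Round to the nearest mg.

1695 mg

τ/t½ = 56/34 ≈ 1.6471, so f = (1/2)^(56/34) ≈ 0.319290.
Cmin,ss = (D/Vd)·f/(1−f), so D = Cmin,ss·Vd·(1−f)/f.
D = 15 × 53 × (1−f)/f ≈ 15 × 53 × 2.13195 ≈ 1694.90 mg.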